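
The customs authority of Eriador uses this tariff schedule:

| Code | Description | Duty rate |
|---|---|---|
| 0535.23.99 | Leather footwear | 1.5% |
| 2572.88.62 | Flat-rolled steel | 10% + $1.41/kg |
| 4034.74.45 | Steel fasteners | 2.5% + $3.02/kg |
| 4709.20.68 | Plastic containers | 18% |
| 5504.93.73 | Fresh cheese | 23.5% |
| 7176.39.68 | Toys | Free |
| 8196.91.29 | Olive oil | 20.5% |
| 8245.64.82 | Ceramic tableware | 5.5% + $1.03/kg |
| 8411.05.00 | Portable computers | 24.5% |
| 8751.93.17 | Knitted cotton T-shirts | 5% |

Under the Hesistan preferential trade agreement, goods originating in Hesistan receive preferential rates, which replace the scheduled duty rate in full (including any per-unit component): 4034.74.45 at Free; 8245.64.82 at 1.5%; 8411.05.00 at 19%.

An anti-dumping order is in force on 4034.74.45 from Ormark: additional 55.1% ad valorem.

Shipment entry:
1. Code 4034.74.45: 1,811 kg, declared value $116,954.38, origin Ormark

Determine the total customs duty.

$72,834.94

Line 1 (4034.74.45, Ormark, 1,811 kg, $116,954.38):
Base rate for 4034.74.45 is 2.5% + $3.02/kg.
4034.74.45 has an FTA preferential rate, but origin Ormark is not Hesistan; base rate stands.
Additional duty on 4034.74.45 from Ormark: +55.1%. Applied ad valorem rate: 2.5% + 55.1% = 57.6%.
Duty = $116,954.38 × 57.6% + 1,811 × $3.02 = $72,834.94.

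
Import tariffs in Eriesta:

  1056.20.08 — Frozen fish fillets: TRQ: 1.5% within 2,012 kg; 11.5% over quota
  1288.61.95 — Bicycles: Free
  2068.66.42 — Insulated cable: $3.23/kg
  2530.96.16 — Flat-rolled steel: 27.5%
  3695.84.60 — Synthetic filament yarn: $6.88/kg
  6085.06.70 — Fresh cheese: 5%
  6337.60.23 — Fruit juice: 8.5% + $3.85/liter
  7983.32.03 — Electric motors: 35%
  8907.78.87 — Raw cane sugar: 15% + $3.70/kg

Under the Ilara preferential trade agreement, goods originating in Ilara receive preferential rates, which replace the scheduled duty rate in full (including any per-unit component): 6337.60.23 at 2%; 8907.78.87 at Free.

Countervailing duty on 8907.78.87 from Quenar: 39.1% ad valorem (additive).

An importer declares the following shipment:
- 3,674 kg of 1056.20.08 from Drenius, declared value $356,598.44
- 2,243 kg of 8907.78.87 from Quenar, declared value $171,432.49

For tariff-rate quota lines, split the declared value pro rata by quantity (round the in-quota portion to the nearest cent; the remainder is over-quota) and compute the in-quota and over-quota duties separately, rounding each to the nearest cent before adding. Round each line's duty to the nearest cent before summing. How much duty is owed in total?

$122,524.43

Line 1 (1056.20.08, Drenius, 3,674 kg, $356,598.44):
Code 1056.20.08 is under a tariff-rate quota (threshold 2,012 kg). In-quota: 2,012 kg at 1.5%; over-quota: 1,662 kg at 11.5%.
Pro-rata value split: in-quota = $356,598.44 × 2,012/3,674 = $195,284.72; over-quota = $356,598.44 − $195,284.72 = $161,313.72.
In-quota duty = $195,284.72 × 1.5% = $2,929.27. Over-quota duty = $161,313.72 × 11.5% = $18,551.08.
Line duty = $2,929.27 + $18,551.08 = $21,480.35.
Line 2 (8907.78.87, Quenar, 2,243 kg, $171,432.49):
Base rate for 8907.78.87 is 15% + $3.70/kg.
8907.78.87 has an FTA preferential rate, but origin Quenar is not Ilara; base rate stands.
Additional duty on 8907.78.87 from Quenar: +39.1%. Applied ad valorem rate: 15% + 39.1% = 54.1%.
Duty = $171,432.49 × 54.1% + 2,243 × $3.70 = $101,044.08.
Total = $21,480.35 + $101,044.08 = $122,524.43.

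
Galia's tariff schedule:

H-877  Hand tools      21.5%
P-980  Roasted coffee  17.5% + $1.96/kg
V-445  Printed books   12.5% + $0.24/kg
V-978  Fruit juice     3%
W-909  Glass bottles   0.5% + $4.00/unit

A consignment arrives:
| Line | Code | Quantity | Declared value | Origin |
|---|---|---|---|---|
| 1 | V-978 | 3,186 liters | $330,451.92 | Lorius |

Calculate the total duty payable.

$9,913.56

Line 1 (V-978, Lorius, 3,186 liters, $330,451.92):
Base rate for V-978 is 3%.
Duty = $330,451.92 × 3% = $9,913.56.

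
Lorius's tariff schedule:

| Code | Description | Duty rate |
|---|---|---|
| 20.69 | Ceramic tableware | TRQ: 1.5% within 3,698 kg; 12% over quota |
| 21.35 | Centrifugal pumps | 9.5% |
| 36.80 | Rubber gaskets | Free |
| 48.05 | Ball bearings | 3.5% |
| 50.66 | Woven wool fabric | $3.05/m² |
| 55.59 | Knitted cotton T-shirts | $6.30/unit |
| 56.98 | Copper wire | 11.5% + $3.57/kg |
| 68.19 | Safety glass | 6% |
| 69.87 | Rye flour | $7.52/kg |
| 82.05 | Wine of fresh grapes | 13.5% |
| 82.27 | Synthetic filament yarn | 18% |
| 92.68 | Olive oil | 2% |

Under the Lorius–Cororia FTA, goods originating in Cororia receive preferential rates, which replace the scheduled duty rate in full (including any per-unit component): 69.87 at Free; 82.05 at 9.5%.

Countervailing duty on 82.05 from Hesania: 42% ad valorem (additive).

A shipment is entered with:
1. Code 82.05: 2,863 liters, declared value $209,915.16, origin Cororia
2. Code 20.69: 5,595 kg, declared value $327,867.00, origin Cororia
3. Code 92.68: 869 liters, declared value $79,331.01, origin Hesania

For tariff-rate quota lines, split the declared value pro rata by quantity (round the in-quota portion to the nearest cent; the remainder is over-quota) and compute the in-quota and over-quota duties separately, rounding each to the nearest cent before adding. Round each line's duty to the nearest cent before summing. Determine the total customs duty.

$38,118.80

Line 1 (82.05, Cororia, 2,863 liters, $209,915.16):
Base rate for 82.05 is 13.5%.
Origin Cororia qualifies under the Lorius–Cororia agreement and 82.05 is covered: preferential rate 9.5% applies instead.
The additional-duty order on 82.05 targets Hesania, not Cororia; it does not apply.
Duty = $209,915.16 × 9.5% = $19,941.94.
Line 2 (20.69, Cororia, 5,595 kg, $327,867.00):
Code 20.69 is under a tariff-rate quota (threshold 3,698 kg). In-quota: 3,698 kg at 1.5%; over-quota: 1,897 kg at 12%.
Pro-rata value split: in-quota = $327,867.00 × 3,698/5,595 = $216,702.80; over-quota = $327,867.00 − $216,702.80 = $111,164.20.
In-quota duty = $216,702.80 × 1.5% = $3,250.54. Over-quota duty = $111,164.20 × 12% = $13,339.70.
Line duty = $3,250.54 + $13,339.70 = $16,590.24.
Line 3 (92.68, Hesania, 869 liters, $79,331.01):
Base rate for 92.68 is 2%.
Duty = $79,331.01 × 2% = $1,586.62.
Total = $19,941.94 + $16,590.24 + $1,586.62 = $38,118.80.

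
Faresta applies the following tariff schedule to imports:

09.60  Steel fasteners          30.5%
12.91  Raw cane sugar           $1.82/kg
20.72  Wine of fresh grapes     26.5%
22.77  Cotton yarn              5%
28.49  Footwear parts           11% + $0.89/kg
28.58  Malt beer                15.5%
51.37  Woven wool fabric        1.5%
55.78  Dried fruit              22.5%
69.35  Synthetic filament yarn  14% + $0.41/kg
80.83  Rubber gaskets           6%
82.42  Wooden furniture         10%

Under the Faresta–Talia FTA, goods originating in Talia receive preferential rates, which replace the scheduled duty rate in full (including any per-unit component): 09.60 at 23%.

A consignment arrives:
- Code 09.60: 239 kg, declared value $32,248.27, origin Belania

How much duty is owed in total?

$9,835.72

Line 1 (09.60, Belania, 239 kg, $32,248.27):
Base rate for 09.60 is 30.5%.
09.60 has an FTA preferential rate, but origin Belania is not Talia; base rate stands.
Duty = $32,248.27 × 30.5% = $9,835.72.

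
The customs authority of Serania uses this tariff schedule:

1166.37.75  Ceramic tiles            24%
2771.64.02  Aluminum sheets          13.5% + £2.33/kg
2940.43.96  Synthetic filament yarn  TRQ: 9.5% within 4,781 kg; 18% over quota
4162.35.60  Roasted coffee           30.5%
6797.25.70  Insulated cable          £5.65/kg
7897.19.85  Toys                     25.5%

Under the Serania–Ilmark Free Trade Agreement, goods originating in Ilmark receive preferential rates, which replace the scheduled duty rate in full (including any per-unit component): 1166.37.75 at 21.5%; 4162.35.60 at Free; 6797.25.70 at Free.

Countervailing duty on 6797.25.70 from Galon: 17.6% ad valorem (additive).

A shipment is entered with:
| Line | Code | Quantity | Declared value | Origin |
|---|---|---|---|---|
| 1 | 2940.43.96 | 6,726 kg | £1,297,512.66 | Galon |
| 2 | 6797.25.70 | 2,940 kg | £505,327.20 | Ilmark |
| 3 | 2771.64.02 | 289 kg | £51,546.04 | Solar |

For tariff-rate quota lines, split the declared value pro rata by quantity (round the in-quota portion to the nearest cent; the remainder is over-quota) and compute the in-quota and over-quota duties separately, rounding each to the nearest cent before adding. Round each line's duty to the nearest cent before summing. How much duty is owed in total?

£162,788.64

Line 1 (2940.43.96, Galon, 6,726 kg, £1,297,512.66):
Code 2940.43.96 is under a tariff-rate quota (threshold 4,781 kg). In-quota: 4,781 kg at 9.5%; over-quota: 1,945 kg at 18%.
Pro-rata value split: in-quota = £1,297,512.66 × 4,781/6,726 = £922,302.71; over-quota = £1,297,512.66 − £922,302.71 = £375,209.95.
In-quota duty = £922,302.71 × 9.5% = £87,618.76. Over-quota duty = £375,209.95 × 18% = £67,537.79.
Line duty = £87,618.76 + £67,537.79 = £155,156.55.
Line 2 (6797.25.70, Ilmark, 2,940 kg, £505,327.20):
Base rate for 6797.25.70 is £5.65/kg.
Origin Ilmark qualifies under the Serania–Ilmark agreement and 6797.25.70 is covered: preferential rate Free applies instead.
The additional-duty order on 6797.25.70 targets Galon, not Ilmark; it does not apply.
Duty = £505,327.20 × 0% = £0.00.
Line 3 (2771.64.02, Solar, 289 kg, £51,546.04):
Base rate for 2771.64.02 is 13.5% + £2.33/kg.
Duty = £51,546.04 × 13.5% + 289 × £2.33 = £7,632.09.
Total = £155,156.55 + £0.00 + £7,632.09 = £162,788.64.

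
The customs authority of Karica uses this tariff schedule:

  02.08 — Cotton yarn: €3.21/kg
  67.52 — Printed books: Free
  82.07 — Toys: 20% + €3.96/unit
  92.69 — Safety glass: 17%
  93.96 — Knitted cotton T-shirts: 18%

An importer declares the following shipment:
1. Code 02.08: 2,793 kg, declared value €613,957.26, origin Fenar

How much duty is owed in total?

Line 1 (02.08, Fenar, 2,793 kg, €613,957.26):
Base rate for 02.08 is €3.21/kg.
Duty = 2,793 × €3.21 = €8,965.53.

€8,965.53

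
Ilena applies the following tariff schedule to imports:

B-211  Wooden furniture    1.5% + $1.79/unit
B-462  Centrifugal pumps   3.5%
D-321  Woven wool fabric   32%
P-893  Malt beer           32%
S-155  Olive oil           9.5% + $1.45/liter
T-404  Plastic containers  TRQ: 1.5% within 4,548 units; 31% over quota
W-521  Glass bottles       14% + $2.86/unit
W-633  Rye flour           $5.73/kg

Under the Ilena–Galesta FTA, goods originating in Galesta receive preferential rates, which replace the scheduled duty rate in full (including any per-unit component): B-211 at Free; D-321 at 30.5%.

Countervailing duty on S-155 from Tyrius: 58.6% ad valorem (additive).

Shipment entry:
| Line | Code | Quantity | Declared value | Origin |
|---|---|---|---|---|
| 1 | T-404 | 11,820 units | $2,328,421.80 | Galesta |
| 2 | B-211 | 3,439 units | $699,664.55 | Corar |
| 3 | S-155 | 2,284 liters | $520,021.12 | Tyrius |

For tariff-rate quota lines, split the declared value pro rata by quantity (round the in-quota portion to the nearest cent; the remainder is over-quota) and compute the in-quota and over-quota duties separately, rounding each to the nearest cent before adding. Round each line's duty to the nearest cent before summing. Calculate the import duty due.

Line 1 (T-404, Galesta, 11,820 units, $2,328,421.80):
Code T-404 is under a tariff-rate quota (threshold 4,548 units). In-quota: 4,548 units at 1.5%; over-quota: 7,272 units at 31%.
Pro-rata value split: in-quota = $2,328,421.80 × 4,548/11,820 = $895,910.52; over-quota = $2,328,421.80 − $895,910.52 = $1,432,511.28.
In-quota duty = $895,910.52 × 1.5% = $13,438.66. Over-quota duty = $1,432,511.28 × 31% = $444,078.50.
Line duty = $13,438.66 + $444,078.50 = $457,517.16.
Line 2 (B-211, Corar, 3,439 units, $699,664.55):
Base rate for B-211 is 1.5% + $1.79/unit.
B-211 has an FTA preferential rate, but origin Corar is not Galesta; base rate stands.
Duty = $699,664.55 × 1.5% + 3,439 × $1.79 = $16,650.78.
Line 3 (S-155, Tyrius, 2,284 liters, $520,021.12):
Base rate for S-155 is 9.5% + $1.45/liter.
Additional duty on S-155 from Tyrius: +58.6%. Applied ad valorem rate: 9.5% + 58.6% = 68.1%.
Duty = $520,021.12 × 68.1% + 2,284 × $1.45 = $357,446.18.
Total = $457,517.16 + $16,650.78 + $357,446.18 = $831,614.12.

$831,614.12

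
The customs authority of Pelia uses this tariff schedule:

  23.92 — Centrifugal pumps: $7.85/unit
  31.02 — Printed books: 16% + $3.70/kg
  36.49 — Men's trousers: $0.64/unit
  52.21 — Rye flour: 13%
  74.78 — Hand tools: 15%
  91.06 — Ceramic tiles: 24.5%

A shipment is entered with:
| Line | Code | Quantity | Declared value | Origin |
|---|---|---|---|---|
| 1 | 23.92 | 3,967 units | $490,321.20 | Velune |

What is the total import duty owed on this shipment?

$31,140.95

Line 1 (23.92, Velune, 3,967 units, $490,321.20):
Base rate for 23.92 is $7.85/unit.
Duty = 3,967 × $7.85 = $31,140.95.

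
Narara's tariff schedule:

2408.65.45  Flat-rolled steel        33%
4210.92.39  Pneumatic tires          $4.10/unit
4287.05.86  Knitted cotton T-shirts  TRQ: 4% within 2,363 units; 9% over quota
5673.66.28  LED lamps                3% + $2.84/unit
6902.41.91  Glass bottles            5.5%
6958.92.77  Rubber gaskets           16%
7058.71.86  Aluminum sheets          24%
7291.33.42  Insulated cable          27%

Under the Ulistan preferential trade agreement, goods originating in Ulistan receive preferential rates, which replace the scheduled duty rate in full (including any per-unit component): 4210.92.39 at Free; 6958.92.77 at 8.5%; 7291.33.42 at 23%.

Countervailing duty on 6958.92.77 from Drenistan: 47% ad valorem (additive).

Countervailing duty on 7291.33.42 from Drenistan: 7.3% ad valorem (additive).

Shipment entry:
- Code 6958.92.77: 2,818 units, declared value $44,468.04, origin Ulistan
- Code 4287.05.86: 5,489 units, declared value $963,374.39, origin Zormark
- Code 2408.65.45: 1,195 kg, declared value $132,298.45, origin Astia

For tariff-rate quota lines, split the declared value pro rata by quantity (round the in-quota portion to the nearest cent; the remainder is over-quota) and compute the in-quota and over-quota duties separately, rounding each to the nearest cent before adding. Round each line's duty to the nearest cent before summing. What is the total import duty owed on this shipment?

$113,405.46

Line 1 (6958.92.77, Ulistan, 2,818 units, $44,468.04):
Base rate for 6958.92.77 is 16%.
Origin Ulistan qualifies under the Narara–Ulistan agreement and 6958.92.77 is covered: preferential rate 8.5% applies instead.
The additional-duty order on 6958.92.77 targets Drenistan, not Ulistan; it does not apply.
Duty = $44,468.04 × 8.5% = $3,779.78.
Line 2 (4287.05.86, Zormark, 5,489 units, $963,374.39):
Code 4287.05.86 is under a tariff-rate quota (threshold 2,363 units). In-quota: 2,363 units at 4%; over-quota: 3,126 units at 9%.
Pro-rata value split: in-quota = $963,374.39 × 2,363/5,489 = $414,730.13; over-quota = $963,374.39 − $414,730.13 = $548,644.26.
In-quota duty = $414,730.13 × 4% = $16,589.21. Over-quota duty = $548,644.26 × 9% = $49,377.98.
Line duty = $16,589.21 + $49,377.98 = $65,967.19.
Line 3 (2408.65.45, Astia, 1,195 kg, $132,298.45):
Base rate for 2408.65.45 is 33%.
Duty = $132,298.45 × 33% = $43,658.49.
Total = $3,779.78 + $65,967.19 + $43,658.49 = $113,405.46.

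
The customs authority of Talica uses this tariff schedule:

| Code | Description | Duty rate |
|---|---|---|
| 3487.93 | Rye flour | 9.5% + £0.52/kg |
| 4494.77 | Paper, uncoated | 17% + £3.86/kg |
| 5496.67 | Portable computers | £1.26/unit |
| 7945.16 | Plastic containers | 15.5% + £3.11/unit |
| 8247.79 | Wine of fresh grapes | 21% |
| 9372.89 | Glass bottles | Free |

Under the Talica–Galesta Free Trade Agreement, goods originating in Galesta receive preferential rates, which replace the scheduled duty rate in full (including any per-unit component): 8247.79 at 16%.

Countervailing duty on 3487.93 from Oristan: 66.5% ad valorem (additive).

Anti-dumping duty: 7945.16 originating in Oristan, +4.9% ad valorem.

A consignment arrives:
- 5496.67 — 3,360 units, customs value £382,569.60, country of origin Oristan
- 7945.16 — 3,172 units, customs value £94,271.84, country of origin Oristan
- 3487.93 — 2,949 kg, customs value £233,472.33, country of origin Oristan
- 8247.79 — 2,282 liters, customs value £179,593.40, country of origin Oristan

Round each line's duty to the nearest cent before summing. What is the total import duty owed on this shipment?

£250,017.04

Line 1 (5496.67, Oristan, 3,360 units, £382,569.60):
Base rate for 5496.67 is £1.26/unit.
Duty = 3,360 × £1.26 = £4,233.60.
Line 2 (7945.16, Oristan, 3,172 units, £94,271.84):
Base rate for 7945.16 is 15.5% + £3.11/unit.
Additional duty on 7945.16 from Oristan: +4.9%. Applied ad valorem rate: 15.5% + 4.9% = 20.4%.
Duty = £94,271.84 × 20.4% + 3,172 × £3.11 = £29,096.38.
Line 3 (3487.93, Oristan, 2,949 kg, £233,472.33):
Base rate for 3487.93 is 9.5% + £0.52/kg.
Additional duty on 3487.93 from Oristan: +66.5%. Applied ad valorem rate: 9.5% + 66.5% = 76%.
Duty = £233,472.33 × 76% + 2,949 × £0.52 = £178,972.45.
Line 4 (8247.79, Oristan, 2,282 liters, £179,593.40):
Base rate for 8247.79 is 21%.
8247.79 has an FTA preferential rate, but origin Oristan is not Galesta; base rate stands.
Duty = £179,593.40 × 21% = £37,714.61.
Total = £4,233.60 + £29,096.38 + £178,972.45 + £37,714.61 = £250,017.04.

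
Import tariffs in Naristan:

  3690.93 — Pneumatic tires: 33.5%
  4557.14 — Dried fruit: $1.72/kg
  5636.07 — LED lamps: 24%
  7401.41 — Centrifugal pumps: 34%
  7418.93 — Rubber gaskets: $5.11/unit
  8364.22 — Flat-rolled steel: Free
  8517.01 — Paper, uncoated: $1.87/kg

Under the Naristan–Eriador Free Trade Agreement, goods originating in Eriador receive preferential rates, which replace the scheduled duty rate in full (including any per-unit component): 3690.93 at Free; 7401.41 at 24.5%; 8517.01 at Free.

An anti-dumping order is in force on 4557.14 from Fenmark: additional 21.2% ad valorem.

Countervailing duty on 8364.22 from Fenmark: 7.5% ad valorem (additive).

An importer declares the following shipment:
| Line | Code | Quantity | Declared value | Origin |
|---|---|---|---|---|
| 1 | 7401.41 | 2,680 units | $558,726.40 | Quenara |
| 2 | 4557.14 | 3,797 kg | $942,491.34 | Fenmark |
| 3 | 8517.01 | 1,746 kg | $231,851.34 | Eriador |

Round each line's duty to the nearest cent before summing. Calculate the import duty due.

Line 1 (7401.41, Quenara, 2,680 units, $558,726.40):
Base rate for 7401.41 is 34%.
7401.41 has an FTA preferential rate, but origin Quenara is not Eriador; base rate stands.
Duty = $558,726.40 × 34% = $189,966.98.
Line 2 (4557.14, Fenmark, 3,797 kg, $942,491.34):
Base rate for 4557.14 is $1.72/kg.
Additional duty on 4557.14 from Fenmark: +21.2% ad valorem. Applied ad valorem rate = 21.2%.
Duty = $942,491.34 × 21.2% + 3,797 × $1.72 = $206,339.00.
Line 3 (8517.01, Eriador, 1,746 kg, $231,851.34):
Base rate for 8517.01 is $1.87/kg.
Origin Eriador qualifies under the Naristan–Eriador agreement and 8517.01 is covered: preferential rate Free applies instead.
Duty = $231,851.34 × 0% = $0.00.
Total = $189,966.98 + $206,339.00 + $0.00 = $396,305.98.

$396,305.98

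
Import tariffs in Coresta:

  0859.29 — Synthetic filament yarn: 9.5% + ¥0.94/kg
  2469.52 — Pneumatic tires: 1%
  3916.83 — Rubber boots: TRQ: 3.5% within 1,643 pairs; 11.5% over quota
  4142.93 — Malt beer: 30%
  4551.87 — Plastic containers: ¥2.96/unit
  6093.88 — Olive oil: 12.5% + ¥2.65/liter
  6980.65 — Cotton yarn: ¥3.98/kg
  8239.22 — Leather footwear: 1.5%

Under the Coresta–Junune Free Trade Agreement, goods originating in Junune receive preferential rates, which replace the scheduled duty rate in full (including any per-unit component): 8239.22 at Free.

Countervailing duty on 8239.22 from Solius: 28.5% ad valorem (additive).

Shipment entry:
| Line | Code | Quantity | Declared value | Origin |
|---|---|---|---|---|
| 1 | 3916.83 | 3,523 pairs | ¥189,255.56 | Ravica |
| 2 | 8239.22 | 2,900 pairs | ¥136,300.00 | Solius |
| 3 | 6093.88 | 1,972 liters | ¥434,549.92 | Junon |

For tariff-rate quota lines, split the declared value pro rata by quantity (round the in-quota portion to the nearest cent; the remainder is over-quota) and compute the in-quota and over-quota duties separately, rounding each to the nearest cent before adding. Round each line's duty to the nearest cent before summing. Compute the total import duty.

Line 1 (3916.83, Ravica, 3,523 pairs, ¥189,255.56):
Code 3916.83 is under a tariff-rate quota (threshold 1,643 pairs). In-quota: 1,643 pairs at 3.5%; over-quota: 1,880 pairs at 11.5%.
Pro-rata value split: in-quota = ¥189,255.56 × 1,643/3,523 = ¥88,261.96; over-quota = ¥189,255.56 − ¥88,261.96 = ¥100,993.60.
In-quota duty = ¥88,261.96 × 3.5% = ¥3,089.17. Over-quota duty = ¥100,993.60 × 11.5% = ¥11,614.26.
Line duty = ¥3,089.17 + ¥11,614.26 = ¥14,703.43.
Line 2 (8239.22, Solius, 2,900 pairs, ¥136,300.00):
Base rate for 8239.22 is 1.5%.
8239.22 has an FTA preferential rate, but origin Solius is not Junune; base rate stands.
Additional duty on 8239.22 from Solius: +28.5%. Applied ad valorem rate: 1.5% + 28.5% = 30%.
Duty = ¥136,300.00 × 30% = ¥40,890.00.
Line 3 (6093.88, Junon, 1,972 liters, ¥434,549.92):
Base rate for 6093.88 is 12.5% + ¥2.65/liter.
Duty = ¥434,549.92 × 12.5% + 1,972 × ¥2.65 = ¥59,544.54.
Total = ¥14,703.43 + ¥40,890.00 + ¥59,544.54 = ¥115,137.97.

¥115,137.97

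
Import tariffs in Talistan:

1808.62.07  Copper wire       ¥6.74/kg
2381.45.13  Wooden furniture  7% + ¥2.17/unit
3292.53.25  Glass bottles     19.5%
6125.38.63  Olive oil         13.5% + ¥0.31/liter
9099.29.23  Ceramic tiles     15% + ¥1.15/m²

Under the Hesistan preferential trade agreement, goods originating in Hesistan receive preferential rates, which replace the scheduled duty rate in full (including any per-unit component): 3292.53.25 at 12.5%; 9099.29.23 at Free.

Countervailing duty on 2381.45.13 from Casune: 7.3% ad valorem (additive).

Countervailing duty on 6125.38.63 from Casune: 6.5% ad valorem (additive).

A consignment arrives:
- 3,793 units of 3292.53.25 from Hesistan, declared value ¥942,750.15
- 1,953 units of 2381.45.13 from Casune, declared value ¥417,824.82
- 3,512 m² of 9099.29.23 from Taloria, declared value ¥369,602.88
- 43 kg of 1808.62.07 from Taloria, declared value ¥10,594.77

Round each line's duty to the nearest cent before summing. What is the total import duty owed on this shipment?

Line 1 (3292.53.25, Hesistan, 3,793 units, ¥942,750.15):
Base rate for 3292.53.25 is 19.5%.
Origin Hesistan qualifies under the Talistan–Hesistan agreement and 3292.53.25 is covered: preferential rate 12.5% applies instead.
Duty = ¥942,750.15 × 12.5% = ¥117,843.77.
Line 2 (2381.45.13, Casune, 1,953 units, ¥417,824.82):
Base rate for 2381.45.13 is 7% + ¥2.17/unit.
Additional duty on 2381.45.13 from Casune: +7.3%. Applied ad valorem rate: 7% + 7.3% = 14.3%.
Duty = ¥417,824.82 × 14.3% + 1,953 × ¥2.17 = ¥63,986.96.
Line 3 (9099.29.23, Taloria, 3,512 m², ¥369,602.88):
Base rate for 9099.29.23 is 15% + ¥1.15/m².
9099.29.23 has an FTA preferential rate, but origin Taloria is not Hesistan; base rate stands.
Duty = ¥369,602.88 × 15% + 3,512 × ¥1.15 = ¥59,479.23.
Line 4 (1808.62.07, Taloria, 43 kg, ¥10,594.77):
Base rate for 1808.62.07 is ¥6.74/kg.
Duty = 43 × ¥6.74 = ¥289.82.
Total = ¥117,843.77 + ¥63,986.96 + ¥59,479.23 + ¥289.82 = ¥241,599.78.

¥241,599.78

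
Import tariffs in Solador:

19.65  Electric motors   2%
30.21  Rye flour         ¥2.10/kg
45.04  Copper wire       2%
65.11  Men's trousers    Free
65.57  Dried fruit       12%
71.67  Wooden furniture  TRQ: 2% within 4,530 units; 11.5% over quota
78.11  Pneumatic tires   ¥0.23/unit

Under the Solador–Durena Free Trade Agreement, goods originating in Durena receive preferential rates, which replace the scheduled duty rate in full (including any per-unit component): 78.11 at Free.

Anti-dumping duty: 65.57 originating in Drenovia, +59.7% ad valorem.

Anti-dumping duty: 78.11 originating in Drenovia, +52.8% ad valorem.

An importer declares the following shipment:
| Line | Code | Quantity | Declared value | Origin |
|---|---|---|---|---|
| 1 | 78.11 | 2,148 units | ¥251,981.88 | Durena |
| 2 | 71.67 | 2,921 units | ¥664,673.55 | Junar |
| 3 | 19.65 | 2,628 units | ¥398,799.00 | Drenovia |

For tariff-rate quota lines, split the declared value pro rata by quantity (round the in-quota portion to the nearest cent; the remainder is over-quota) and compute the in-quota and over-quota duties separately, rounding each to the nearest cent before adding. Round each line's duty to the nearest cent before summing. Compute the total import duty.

Line 1 (78.11, Durena, 2,148 units, ¥251,981.88):
Base rate for 78.11 is ¥0.23/unit.
Origin Durena qualifies under the Solador–Durena agreement and 78.11 is covered: preferential rate Free applies instead.
The additional-duty order on 78.11 targets Drenovia, not Durena; it does not apply.
Duty = ¥251,981.88 × 0% = ¥0.00.
Line 2 (71.67, Junar, 2,921 units, ¥664,673.55):
Code 71.67 is under a tariff-rate quota (threshold 4,530 units). Quantity 2,921 units is within the quota, so the in-quota rate 2% applies to the full value.
Duty = ¥664,673.55 × 2% = ¥13,293.47.
Line 3 (19.65, Drenovia, 2,628 units, ¥398,799.00):
Base rate for 19.65 is 2%.
Duty = ¥398,799.00 × 2% = ¥7,975.98.
Total = ¥0.00 + ¥13,293.47 + ¥7,975.98 = ¥21,269.45.

¥21,269.45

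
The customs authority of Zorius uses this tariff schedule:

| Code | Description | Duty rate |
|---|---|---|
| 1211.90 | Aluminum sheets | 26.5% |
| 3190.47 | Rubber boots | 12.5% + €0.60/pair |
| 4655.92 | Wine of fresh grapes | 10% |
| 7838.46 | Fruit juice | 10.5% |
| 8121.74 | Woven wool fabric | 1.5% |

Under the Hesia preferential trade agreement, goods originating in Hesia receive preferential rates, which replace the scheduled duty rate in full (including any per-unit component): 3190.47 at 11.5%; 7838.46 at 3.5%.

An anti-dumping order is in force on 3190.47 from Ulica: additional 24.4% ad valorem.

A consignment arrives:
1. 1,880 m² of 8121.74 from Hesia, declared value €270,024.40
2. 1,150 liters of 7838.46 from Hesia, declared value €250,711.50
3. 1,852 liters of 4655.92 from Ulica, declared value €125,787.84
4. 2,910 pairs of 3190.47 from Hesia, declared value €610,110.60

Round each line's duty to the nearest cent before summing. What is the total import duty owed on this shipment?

Line 1 (8121.74, Hesia, 1,880 m², €270,024.40):
Base rate for 8121.74 is 1.5%.
Origin Hesia is the FTA partner but 8121.74 is not on the preference list; base rate stands.
Duty = €270,024.40 × 1.5% = €4,050.37.
Line 2 (7838.46, Hesia, 1,150 liters, €250,711.50):
Base rate for 7838.46 is 10.5%.
Origin Hesia qualifies under the Zorius–Hesia agreement and 7838.46 is covered: preferential rate 3.5% applies instead.
Duty = €250,711.50 × 3.5% = €8,774.90.
Line 3 (4655.92, Ulica, 1,852 liters, €125,787.84):
Base rate for 4655.92 is 10%.
Duty = €125,787.84 × 10% = €12,578.78.
Line 4 (3190.47, Hesia, 2,910 pairs, €610,110.60):
Base rate for 3190.47 is 12.5% + €0.60/pair.
Origin Hesia qualifies under the Zorius–Hesia agreement and 3190.47 is covered: preferential rate 11.5% applies instead.
The additional-duty order on 3190.47 targets Ulica, not Hesia; it does not apply.
Duty = €610,110.60 × 11.5% = €70,162.72.
Total = €4,050.37 + €8,774.90 + €12,578.78 + €70,162.72 = €95,566.77.

€95,566.77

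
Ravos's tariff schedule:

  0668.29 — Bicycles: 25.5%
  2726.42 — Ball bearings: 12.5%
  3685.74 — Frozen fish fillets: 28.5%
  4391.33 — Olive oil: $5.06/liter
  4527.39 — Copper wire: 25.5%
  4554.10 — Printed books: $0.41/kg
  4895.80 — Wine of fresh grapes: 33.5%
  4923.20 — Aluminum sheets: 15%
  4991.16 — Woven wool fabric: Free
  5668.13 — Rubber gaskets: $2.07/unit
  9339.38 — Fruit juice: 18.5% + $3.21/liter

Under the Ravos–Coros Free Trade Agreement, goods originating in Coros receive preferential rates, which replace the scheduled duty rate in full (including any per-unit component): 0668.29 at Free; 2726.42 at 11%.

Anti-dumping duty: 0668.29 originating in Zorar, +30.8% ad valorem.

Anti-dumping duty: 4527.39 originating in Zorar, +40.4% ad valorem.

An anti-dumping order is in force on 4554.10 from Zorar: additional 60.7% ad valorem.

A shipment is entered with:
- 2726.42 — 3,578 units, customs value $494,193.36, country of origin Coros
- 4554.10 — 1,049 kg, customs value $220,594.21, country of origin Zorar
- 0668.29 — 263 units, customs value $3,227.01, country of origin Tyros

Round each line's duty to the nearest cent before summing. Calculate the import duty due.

Line 1 (2726.42, Coros, 3,578 units, $494,193.36):
Base rate for 2726.42 is 12.5%.
Origin Coros qualifies under the Ravos–Coros agreement and 2726.42 is covered: preferential rate 11% applies instead.
Duty = $494,193.36 × 11% = $54,361.27.
Line 2 (4554.10, Zorar, 1,049 kg, $220,594.21):
Base rate for 4554.10 is $0.41/kg.
Additional duty on 4554.10 from Zorar: +60.7% ad valorem. Applied ad valorem rate = 60.7%.
Duty = $220,594.21 × 60.7% + 1,049 × $0.41 = $134,330.78.
Line 3 (0668.29, Tyros, 263 units, $3,227.01):
Base rate for 0668.29 is 25.5%.
0668.29 has an FTA preferential rate, but origin Tyros is not Coros; base rate stands.
The additional-duty order on 0668.29 targets Zorar, not Tyros; it does not apply.
Duty = $3,227.01 × 25.5% = $822.89.
Total = $54,361.27 + $134,330.78 + $822.89 = $189,514.94.

$189,514.94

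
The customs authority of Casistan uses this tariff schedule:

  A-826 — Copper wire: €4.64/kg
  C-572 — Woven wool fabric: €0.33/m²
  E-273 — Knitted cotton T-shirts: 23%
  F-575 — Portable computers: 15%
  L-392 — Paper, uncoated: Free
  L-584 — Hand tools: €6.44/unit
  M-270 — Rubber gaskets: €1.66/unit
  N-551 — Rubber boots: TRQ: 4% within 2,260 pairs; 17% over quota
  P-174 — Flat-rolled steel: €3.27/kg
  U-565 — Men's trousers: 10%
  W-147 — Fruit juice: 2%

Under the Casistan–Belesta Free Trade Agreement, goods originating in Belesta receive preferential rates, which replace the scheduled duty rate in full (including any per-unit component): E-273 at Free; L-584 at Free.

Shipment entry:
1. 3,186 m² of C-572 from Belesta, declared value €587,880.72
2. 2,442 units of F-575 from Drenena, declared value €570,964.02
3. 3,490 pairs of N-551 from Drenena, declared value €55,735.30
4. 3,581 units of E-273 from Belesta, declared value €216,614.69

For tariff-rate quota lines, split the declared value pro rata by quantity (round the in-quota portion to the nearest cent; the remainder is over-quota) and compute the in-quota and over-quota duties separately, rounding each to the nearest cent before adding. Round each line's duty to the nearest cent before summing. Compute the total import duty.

€91,479.00

Line 1 (C-572, Belesta, 3,186 m², €587,880.72):
Base rate for C-572 is €0.33/m².
Origin Belesta is the FTA partner but C-572 is not on the preference list; base rate stands.
Duty = 3,186 × €0.33 = €1,051.38.
Line 2 (F-575, Drenena, 2,442 units, €570,964.02):
Base rate for F-575 is 15%.
Duty = €570,964.02 × 15% = €85,644.60.
Line 3 (N-551, Drenena, 3,490 pairs, €55,735.30):
Code N-551 is under a tariff-rate quota (threshold 2,260 pairs). In-quota: 2,260 pairs at 4%; over-quota: 1,230 pairs at 17%.
Pro-rata value split: in-quota = €55,735.30 × 2,260/3,490 = €36,092.20; over-quota = €55,735.30 − €36,092.20 = €19,643.10.
In-quota duty = €36,092.20 × 4% = €1,443.69. Over-quota duty = €19,643.10 × 17% = €3,339.33.
Line duty = €1,443.69 + €3,339.33 = €4,783.02.
Line 4 (E-273, Belesta, 3,581 units, €216,614.69):
Base rate for E-273 is 23%.
Origin Belesta qualifies under the Casistan–Belesta agreement and E-273 is covered: preferential rate Free applies instead.
Duty = €216,614.69 × 0% = €0.00.
Total = €1,051.38 + €85,644.60 + €4,783.02 + €0.00 = €91,479.00.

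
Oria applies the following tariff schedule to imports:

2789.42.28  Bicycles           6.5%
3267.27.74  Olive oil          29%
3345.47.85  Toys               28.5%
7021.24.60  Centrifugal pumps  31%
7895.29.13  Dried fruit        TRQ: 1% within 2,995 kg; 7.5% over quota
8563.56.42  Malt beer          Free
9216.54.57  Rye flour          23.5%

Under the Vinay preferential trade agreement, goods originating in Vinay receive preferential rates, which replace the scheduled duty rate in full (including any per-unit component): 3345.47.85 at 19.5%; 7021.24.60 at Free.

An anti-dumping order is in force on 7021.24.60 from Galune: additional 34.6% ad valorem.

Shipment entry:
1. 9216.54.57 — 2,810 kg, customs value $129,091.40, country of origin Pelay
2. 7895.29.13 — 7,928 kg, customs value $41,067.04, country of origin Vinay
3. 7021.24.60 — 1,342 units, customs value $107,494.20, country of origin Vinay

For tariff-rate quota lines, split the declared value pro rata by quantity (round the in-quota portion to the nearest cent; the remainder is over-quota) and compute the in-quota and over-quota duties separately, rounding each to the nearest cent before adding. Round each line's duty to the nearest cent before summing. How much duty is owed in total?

$32,408.09

Line 1 (9216.54.57, Pelay, 2,810 kg, $129,091.40):
Base rate for 9216.54.57 is 23.5%.
Duty = $129,091.40 × 23.5% = $30,336.48.
Line 2 (7895.29.13, Vinay, 7,928 kg, $41,067.04):
Code 7895.29.13 is under a tariff-rate quota (threshold 2,995 kg). In-quota: 2,995 kg at 1%; over-quota: 4,933 kg at 7.5%.
Pro-rata value split: in-quota = $41,067.04 × 2,995/7,928 = $15,514.10; over-quota = $41,067.04 − $15,514.10 = $25,552.94.
In-quota duty = $15,514.10 × 1% = $155.14. Over-quota duty = $25,552.94 × 7.5% = $1,916.47.
Line duty = $155.14 + $1,916.47 = $2,071.61.
Line 3 (7021.24.60, Vinay, 1,342 units, $107,494.20):
Base rate for 7021.24.60 is 31%.
Origin Vinay qualifies under the Oria–Vinay agreement and 7021.24.60 is covered: preferential rate Free applies instead.
The additional-duty order on 7021.24.60 targets Galune, not Vinay; it does not apply.
Duty = $107,494.20 × 0% = $0.00.
Total = $30,336.48 + $2,071.61 + $0.00 = $32,408.09.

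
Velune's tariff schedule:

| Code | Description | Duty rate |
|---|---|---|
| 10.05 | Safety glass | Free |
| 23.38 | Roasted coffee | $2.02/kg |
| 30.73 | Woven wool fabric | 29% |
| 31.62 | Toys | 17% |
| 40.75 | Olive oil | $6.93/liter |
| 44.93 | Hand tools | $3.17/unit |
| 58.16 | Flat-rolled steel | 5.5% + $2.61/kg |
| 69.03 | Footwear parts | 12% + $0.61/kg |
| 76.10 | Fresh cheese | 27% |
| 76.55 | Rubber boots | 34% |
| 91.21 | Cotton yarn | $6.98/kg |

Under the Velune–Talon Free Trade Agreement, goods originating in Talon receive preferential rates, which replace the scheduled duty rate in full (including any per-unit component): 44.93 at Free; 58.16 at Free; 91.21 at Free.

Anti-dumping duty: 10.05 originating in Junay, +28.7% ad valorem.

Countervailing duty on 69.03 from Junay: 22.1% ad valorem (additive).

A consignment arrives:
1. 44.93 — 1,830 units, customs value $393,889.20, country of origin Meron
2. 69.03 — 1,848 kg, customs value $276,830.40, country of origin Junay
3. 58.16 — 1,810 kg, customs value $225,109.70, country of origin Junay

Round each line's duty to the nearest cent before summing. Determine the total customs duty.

Line 1 (44.93, Meron, 1,830 units, $393,889.20):
Base rate for 44.93 is $3.17/unit.
44.93 has an FTA preferential rate, but origin Meron is not Talon; base rate stands.
Duty = 1,830 × $3.17 = $5,801.10.
Line 2 (69.03, Junay, 1,848 kg, $276,830.40):
Base rate for 69.03 is 12% + $0.61/kg.
Additional duty on 69.03 from Junay: +22.1%. Applied ad valorem rate: 12% + 22.1% = 34.1%.
Duty = $276,830.40 × 34.1% + 1,848 × $0.61 = $95,526.45.
Line 3 (58.16, Junay, 1,810 kg, $225,109.70):
Base rate for 58.16 is 5.5% + $2.61/kg.
58.16 has an FTA preferential rate, but origin Junay is not Talon; base rate stands.
Duty = $225,109.70 × 5.5% + 1,810 × $2.61 = $17,105.13.
Total = $5,801.10 + $95,526.45 + $17,105.13 = $118,432.68.

$118,432.68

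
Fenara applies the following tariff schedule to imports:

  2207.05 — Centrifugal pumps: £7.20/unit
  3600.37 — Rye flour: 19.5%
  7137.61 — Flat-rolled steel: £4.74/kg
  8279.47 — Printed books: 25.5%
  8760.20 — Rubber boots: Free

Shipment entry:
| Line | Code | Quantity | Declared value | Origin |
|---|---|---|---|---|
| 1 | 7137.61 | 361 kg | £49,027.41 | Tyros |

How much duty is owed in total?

£1,711.14

Line 1 (7137.61, Tyros, 361 kg, £49,027.41):
Base rate for 7137.61 is £4.74/kg.
Duty = 361 × £4.74 = £1,711.14.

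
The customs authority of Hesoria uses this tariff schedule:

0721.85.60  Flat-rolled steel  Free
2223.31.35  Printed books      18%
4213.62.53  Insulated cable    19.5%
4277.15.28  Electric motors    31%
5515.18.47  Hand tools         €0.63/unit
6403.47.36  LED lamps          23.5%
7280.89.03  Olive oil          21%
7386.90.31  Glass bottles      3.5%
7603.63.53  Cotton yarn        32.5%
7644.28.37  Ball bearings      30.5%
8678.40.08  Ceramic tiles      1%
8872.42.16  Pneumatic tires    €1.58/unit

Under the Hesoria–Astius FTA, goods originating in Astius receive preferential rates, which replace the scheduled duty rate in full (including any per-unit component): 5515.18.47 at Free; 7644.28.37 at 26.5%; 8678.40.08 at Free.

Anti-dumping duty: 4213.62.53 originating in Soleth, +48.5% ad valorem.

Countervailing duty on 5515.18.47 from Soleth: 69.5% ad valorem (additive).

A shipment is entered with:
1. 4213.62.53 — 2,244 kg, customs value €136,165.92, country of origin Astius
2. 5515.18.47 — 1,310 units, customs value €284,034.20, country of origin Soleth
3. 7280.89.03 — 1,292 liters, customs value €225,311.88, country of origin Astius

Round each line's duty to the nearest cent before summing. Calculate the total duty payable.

Line 1 (4213.62.53, Astius, 2,244 kg, €136,165.92):
Base rate for 4213.62.53 is 19.5%.
Origin Astius is the FTA partner but 4213.62.53 is not on the preference list; base rate stands.
The additional-duty order on 4213.62.53 targets Soleth, not Astius; it does not apply.
Duty = €136,165.92 × 19.5% = €26,552.35.
Line 2 (5515.18.47, Soleth, 1,310 units, €284,034.20):
Base rate for 5515.18.47 is €0.63/unit.
5515.18.47 has an FTA preferential rate, but origin Soleth is not Astius; base rate stands.
Additional duty on 5515.18.47 from Soleth: +69.5% ad valorem. Applied ad valorem rate = 69.5%.
Duty = €284,034.20 × 69.5% + 1,310 × €0.63 = €198,229.07.
Line 3 (7280.89.03, Astius, 1,292 liters, €225,311.88):
Base rate for 7280.89.03 is 21%.
Origin Astius is the FTA partner but 7280.89.03 is not on the preference list; base rate stands.
Duty = €225,311.88 × 21% = €47,315.49.
Total = €26,552.35 + €198,229.07 + €47,315.49 = €272,096.91.

€272,096.91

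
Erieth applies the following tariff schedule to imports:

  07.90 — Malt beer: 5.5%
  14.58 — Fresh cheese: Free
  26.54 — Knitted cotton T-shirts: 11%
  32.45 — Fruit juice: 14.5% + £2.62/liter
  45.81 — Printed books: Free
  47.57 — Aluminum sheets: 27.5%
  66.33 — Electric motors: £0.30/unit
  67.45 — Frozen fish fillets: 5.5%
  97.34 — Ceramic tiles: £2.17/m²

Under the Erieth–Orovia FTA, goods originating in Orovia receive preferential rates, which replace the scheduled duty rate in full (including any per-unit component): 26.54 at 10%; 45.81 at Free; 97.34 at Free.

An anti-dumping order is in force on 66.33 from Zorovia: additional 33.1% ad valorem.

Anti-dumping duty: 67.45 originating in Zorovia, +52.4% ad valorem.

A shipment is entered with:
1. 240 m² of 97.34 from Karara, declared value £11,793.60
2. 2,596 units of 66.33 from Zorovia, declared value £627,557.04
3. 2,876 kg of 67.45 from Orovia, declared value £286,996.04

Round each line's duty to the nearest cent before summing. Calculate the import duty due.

£224,805.76

Line 1 (97.34, Karara, 240 m², £11,793.60):
Base rate for 97.34 is £2.17/m².
97.34 has an FTA preferential rate, but origin Karara is not Orovia; base rate stands.
Duty = 240 × £2.17 = £520.80.
Line 2 (66.33, Zorovia, 2,596 units, £627,557.04):
Base rate for 66.33 is £0.30/unit.
Additional duty on 66.33 from Zorovia: +33.1% ad valorem. Applied ad valorem rate = 33.1%.
Duty = £627,557.04 × 33.1% + 2,596 × £0.30 = £208,500.18.
Line 3 (67.45, Orovia, 2,876 kg, £286,996.04):
Base rate for 67.45 is 5.5%.
Origin Orovia is the FTA partner but 67.45 is not on the preference list; base rate stands.
The additional-duty order on 67.45 targets Zorovia, not Orovia; it does not apply.
Duty = £286,996.04 × 5.5% = £15,784.78.
Total = £520.80 + £208,500.18 + £15,784.78 = £224,805.76.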